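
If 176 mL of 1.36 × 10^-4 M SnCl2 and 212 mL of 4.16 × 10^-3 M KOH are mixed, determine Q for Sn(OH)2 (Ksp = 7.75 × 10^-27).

Total volume = 176 + 212 = 388 mL.
[Sn^2+] = 1.36 × 10^-4 × (176/388) = 6.169 × 10^-5 M
[OH^-] = 4.16 x 10^-3 × (212/388) = 2.273 × 10^-3 M
Sn(OH)2(s) ⇌ Sn^2+ + 2 OH^-, so Q = [Sn^2+][OH^-]^2
Q = (6.169 x 10^-5)(2.273 x 10^-3)^2 = 3.19 × 10^-10
Q > Ksp, so Sn(OH)2 will precipitate.

Q = 3.19e-10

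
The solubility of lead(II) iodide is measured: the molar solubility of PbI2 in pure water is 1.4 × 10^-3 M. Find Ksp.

PbI2(s) <=> Pb^2+ + 2 I^-
For each mole of PbI2 that dissolves: [Pb^2+] = s, [I^-] = 2s.
Ksp = [Pb^2+][I^-]^2
Ksp = s(2s)^2 = 4s^3
With s = 1.4 × 10^-3: Ksp = 1.1 × 10^-8

Ksp = 1.1 x 10^-8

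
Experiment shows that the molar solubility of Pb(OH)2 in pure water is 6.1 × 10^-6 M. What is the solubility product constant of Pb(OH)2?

Ksp = 9.1 × 10^-16

Pb(OH)2(s) ⇌ Pb^2+(aq) + 2 OH^-(aq)
If s mol/L of Pb(OH)2 dissolves, [Pb^2+] = s and [OH^-] = 2s.
Ksp = [Pb^2+][OH^-]^2
Substituting: Ksp = s(2s)^2 = 4s^3
With s = 6.1 x 10^-6: Ksp = 9.1 x 10^-16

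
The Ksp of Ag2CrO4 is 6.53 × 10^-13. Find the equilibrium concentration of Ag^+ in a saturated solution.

Ag2CrO4(s) ⇌ 2 Ag^+ + CrO4^2-
Ksp = [Ag^+]^2[CrO4^2-]
If s mol/L of Ag2CrO4 dissolves, [Ag^+] = 2s and [CrO4^2-] = s.
So Ksp = (2s)^2 × s = 4s^3
s^3 = 6.53 × 10^-13 / 4, so s = 5.465 × 10^-5 M
[Ag^+] = 2s = 1.09 × 10^-4 M

[Ag^+] ≈ 1.09 x 10^-4 M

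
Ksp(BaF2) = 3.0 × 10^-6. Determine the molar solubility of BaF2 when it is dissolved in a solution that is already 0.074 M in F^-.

BaF2(s) ⇌ Ba^2+ + 2 F^-
Ksp = [Ba^2+][F^-]^2
Let s = moles of BaF2 that dissolve per litre. [Ba^2+] = s, [F^-] = 0.074 + 2s ≈ 0.074 (common-ion effect: F^- is already 0.074 M).
Ksp ≈ s × (0.074)^2
s = 5.5 × 10^-4 M
Check: 2s = 1.1 × 10^-3 ≪ 0.074, so the approximation is valid.

5.5 × 10^-4 M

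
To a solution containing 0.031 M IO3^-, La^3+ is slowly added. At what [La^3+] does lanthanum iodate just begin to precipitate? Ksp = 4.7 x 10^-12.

La(IO3)3(s) ⇌ La^3+ + 3 IO3^-
Ksp = [La^3+][IO3^-]^3
Precipitation begins when Q = Ksp. With [IO3^-] = 0.031 M:
4.7 x 10^-12 = (0.031)^3 × [La^3+]
[La^3+] = (4.7 x 10^-12 / 2.98 × 10^-5) = 1.6 × 10^-7 M

1.6 × 10^-7 M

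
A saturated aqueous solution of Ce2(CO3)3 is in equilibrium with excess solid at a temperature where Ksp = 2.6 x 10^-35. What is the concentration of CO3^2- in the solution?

Ce2(CO3)3(s) ⇌ 2 Ce^3+(aq) + 3 CO3^2-(aq)
Ksp = [Ce^3+]^2[CO3^2-]^3
With molar solubility s: [Ce^3+] = 2s, [CO3^2-] = 3s.
Substituting: Ksp = (2s)^2(3s)^3 = 108s^5
Solving, s = (2.6 x 10^-35/108)^(1/5) = 4.75 x 10^-8 M
[CO3^2-] = 3s = 1.4 x 10^-7 M

[CO3^2-] ≈ 1.4e-7 M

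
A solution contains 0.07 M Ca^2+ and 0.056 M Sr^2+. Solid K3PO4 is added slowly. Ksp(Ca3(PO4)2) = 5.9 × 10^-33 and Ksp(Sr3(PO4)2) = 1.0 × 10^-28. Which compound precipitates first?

Ca3(PO4)2

Each salt begins to precipitate when Q = Ksp, i.e. when [PO4^3-] reaches its threshold.
For Ca3(PO4)2: 5.9 × 10^-33 = (0.07)^3 × [PO4^3-]^2  ⇒  [PO4^3-] = 4.1 x 10^-15 M.
For Sr3(PO4)2: 1.0 × 10^-28 = (0.056)^3 × [PO4^3-]^2  ⇒  [PO4^3-] = 7.5 x 10^-13 M.
The salt with the lower threshold [PO4^3-] precipitates first: Ca3(PO4)2.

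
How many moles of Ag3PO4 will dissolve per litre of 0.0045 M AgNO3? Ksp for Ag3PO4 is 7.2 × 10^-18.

Ag3PO4(s) <=> 3 Ag^+ + PO4^3-
Ksp = [Ag^+]^3[PO4^3-]
If s mol/L dissolves here, [Ag^+] = 0.0045 + 3s ≈ 0.0045, [PO4^3-] = s (common-ion effect: Ag^+ is already 0.0045 M).
Ksp ≈ (0.0045)^3 × s
s = 7.9 x 10^-11 M
Check: 3s = 2.4 x 10^-10 ≪ 0.0045, so the approximation is valid.

7.9 × 10^-11 M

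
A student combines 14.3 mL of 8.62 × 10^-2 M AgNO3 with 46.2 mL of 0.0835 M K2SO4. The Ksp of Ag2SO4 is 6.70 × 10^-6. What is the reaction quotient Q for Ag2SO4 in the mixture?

Total volume = 14.3 + 46.2 = 60.5 mL.
[Ag^+] = 8.62 × 10^-2 × (14.3/60.5) = 2.037 x 10^-2 M
[SO4^2-] = 8.35 x 10^-2 × (46.2/60.5) = 6.376 × 10^-2 M
Ag2SO4(s) ⇌ 2 Ag^+(aq) + SO4^2-(aq), so Q = [Ag^+]^2[SO4^2-]
Q = (2.037 × 10^-2)^2(6.376 x 10^-2) = 2.65 x 10^-5
Q > Ksp, so Ag2SO4 will precipitate.

Q ≈ 2.65 × 10^-5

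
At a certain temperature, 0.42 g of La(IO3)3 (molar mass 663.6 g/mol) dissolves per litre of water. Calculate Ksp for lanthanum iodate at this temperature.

Molar solubility s = (4.2 × 10^-1 g/L) / (663.6 g/mol) = 6.33 x 10^-4 M.
La(IO3)3(s) ⇌ La^3+ + 3 IO3^-
For each mole of La(IO3)3 that dissolves: [La^3+] = s, [IO3^-] = 3s.
Ksp = [La^3+][IO3^-]^3
So Ksp = s × (3s)^3 = 27s^4
With s = 6.33 × 10^-4: Ksp = 4.3 x 10^-12

Ksp = 4.3 × 10^-12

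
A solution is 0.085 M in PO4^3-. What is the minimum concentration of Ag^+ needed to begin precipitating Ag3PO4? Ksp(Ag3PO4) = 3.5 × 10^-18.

Ag3PO4(s) <=> 3 Ag^+ + PO4^3-
Ksp = [Ag^+]^3[PO4^3-]
Precipitation begins when Q = Ksp. With [PO4^3-] = 0.085 M:
3.5 × 10^-18 = (0.085) × [Ag^+]^3
[Ag^+] = (3.5 × 10^-18 / 8.5 × 10^-2)^(1/3) = 3.5 x 10^-6 M

[Ag^+] ≈ 3.5e-6 M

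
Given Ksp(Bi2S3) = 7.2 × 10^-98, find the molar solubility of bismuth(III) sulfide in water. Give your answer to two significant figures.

Bi2S3(s) ⇌ 2 Bi^3+ + 3 S^2-
Ksp = [Bi^3+]^2[S^2-]^3
For each mole of Bi2S3 that dissolves: [Bi^3+] = 2s, [S^2-] = 3s.
So Ksp = (2s)^2 × (3s)^3 = 108s^5
Solving, s = (7.2 × 10^-98/108)^(1/5) = 1.5 × 10^-20 M

1.5e-20 M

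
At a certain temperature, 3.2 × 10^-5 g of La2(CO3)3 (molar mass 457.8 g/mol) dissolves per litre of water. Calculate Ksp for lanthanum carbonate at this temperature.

Molar solubility s = (3.2 x 10^-5 g/L) / (457.8 g/mol) = 6.99 × 10^-8 M.
La2(CO3)3(s) <=> 2 La^3+(aq) + 3 CO3^2-(aq)
With molar solubility s: [La^3+] = 2s, [CO3^2-] = 3s.
Ksp = [La^3+]^2[CO3^2-]^3
So Ksp = (2s)^2 × (3s)^3 = 108s^5
Ksp = 108 × (6.99 x 10^-8)^5 = 1.8 x 10^-34

Ksp = 1.8 x 10^-34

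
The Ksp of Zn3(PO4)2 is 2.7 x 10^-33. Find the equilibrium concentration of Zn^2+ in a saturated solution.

3.6e-7 M

Zn3(PO4)2(s) ⇌ 3 Zn^2+(aq) + 2 PO4^3-(aq)
Ksp = [Zn^2+]^3[PO4^3-]^2
Let s = molar solubility. Then [Zn^2+] = 3s and [PO4^3-] = 2s.
Ksp = (3s)^3(2s)^2 = 108s^5
Solving, s = (2.7 x 10^-33/108)^(1/5) = 1.20 × 10^-7 M
[Zn^2+] = 3s = 3.6 × 10^-7 M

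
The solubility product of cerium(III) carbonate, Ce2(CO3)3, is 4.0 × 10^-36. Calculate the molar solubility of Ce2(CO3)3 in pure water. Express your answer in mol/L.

Ce2(CO3)3(s) <=> 2 Ce^3+ + 3 CO3^2-
Ksp = [Ce^3+]^2[CO3^2-]^3
With molar solubility s: [Ce^3+] = 2s, [CO3^2-] = 3s.
Ksp = (2s)^2(3s)^3 = 108s^5
s^5 = 4.0 × 10^-36 / 108, so s = 3.3 x 10^-8 M

s ≈ 3.3 x 10^-8 M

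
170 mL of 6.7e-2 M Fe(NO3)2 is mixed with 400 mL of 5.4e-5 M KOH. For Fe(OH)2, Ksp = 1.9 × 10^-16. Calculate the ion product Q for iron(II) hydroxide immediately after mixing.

2.9e-11

Total volume = 170 + 400 = 570 mL.
[Fe^2+] = 6.7 x 10^-2 × (170/570) = 2.00 x 10^-2 M
[OH^-] = 5.4 x 10^-5 × (400/570) = 3.79 × 10^-5 M
Fe(OH)2(s) ⇌ Fe^2+ + 2 OH^-, so Q = [Fe^2+][OH^-]^2
Q = (2.00 × 10^-2)(3.79 × 10^-5)^2 = 2.9 x 10^-11
Q > Ksp, so Fe(OH)2 will precipitate.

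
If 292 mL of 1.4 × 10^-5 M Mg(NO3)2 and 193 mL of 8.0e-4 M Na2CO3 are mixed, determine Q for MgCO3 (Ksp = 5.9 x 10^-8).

2.7 × 10^-9

Total volume = 292 + 193 = 485 mL.
[Mg^2+] = 1.4 × 10^-5 × (292/485) = 8.43 x 10^-6 M
[CO3^2-] = 8.0 x 10^-4 × (193/485) = 3.18 × 10^-4 M
MgCO3(s) ⇌ Mg^2+(aq) + CO3^2-(aq), so Q = [Mg^2+][CO3^2-]
Q = (8.43 x 10^-6)(3.18 x 10^-4) = 2.7 × 10^-9
Q < Ksp, so no precipitate of MgCO3 forms.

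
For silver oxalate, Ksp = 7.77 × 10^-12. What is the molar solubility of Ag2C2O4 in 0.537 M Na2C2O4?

s = 1.90 x 10^-6 M

Ag2C2O4(s) <=> 2 Ag^+ + C2O4^2-
Ksp = [Ag^+]^2[C2O4^2-]
If s mol/L dissolves here, [Ag^+] = 2s, [C2O4^2-] = 0.537 + s ≈ 0.537 (Ksp is small, so little additional dissolves).
Ksp ≈ (2s)^2 × 0.537
s = 1.90 × 10^-6 M
Check: s = 1.9 × 10^-6 ≪ 0.537, so the approximation is valid.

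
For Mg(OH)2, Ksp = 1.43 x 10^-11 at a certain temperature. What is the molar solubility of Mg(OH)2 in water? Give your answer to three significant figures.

Mg(OH)2(s) ⇌ Mg^2+(aq) + 2 OH^-(aq)
Ksp = [Mg^2+][OH^-]^2
If s mol/L of Mg(OH)2 dissolves, [Mg^2+] = s and [OH^-] = 2s.
Substituting: Ksp = s(2s)^2 = 4s^3
s^3 = 1.43 x 10^-11 / 4, so s = 1.53 × 10^-4 M

1.53 x 10^-4 M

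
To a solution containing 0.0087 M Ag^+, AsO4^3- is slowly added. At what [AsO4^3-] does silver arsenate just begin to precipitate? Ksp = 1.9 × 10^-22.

Ag3AsO4(s) <=> 3 Ag^+ + AsO4^3-
Ksp = [Ag^+]^3[AsO4^3-]
Precipitation begins when Q = Ksp. With [Ag^+] = 0.0087 M:
1.9 × 10^-22 = (0.0087)^3 × [AsO4^3-]
[AsO4^3-] = (1.9 × 10^-22 / 6.59 x 10^-7) = 2.9 x 10^-16 M

[AsO4^3-] ≈ 2.9 x 10^-16 M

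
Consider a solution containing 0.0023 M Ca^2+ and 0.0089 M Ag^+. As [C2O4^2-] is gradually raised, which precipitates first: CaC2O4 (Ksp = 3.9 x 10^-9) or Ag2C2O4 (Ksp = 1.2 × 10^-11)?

Ag2C2O4

Each salt begins to precipitate when Q = Ksp, i.e. when [C2O4^2-] reaches its threshold.
For CaC2O4: 3.9 x 10^-9 = 0.0023 × [C2O4^2-]  ⇒  [C2O4^2-] = 1.7 x 10^-6 M.
For Ag2C2O4: 1.2 × 10^-11 = (0.0089)^2 × [C2O4^2-]  ⇒  [C2O4^2-] = 1.5 × 10^-7 M.
The salt with the lower threshold [C2O4^2-] precipitates first: Ag2C2O4.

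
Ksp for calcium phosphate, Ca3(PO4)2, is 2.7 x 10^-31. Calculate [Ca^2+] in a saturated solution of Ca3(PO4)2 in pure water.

[Ca^2+] ≈ 9.1 × 10^-7 M

Ca3(PO4)2(s) ⇌ 3 Ca^2+ + 2 PO4^3-
Ksp = [Ca^2+]^3[PO4^3-]^2
For each mole of Ca3(PO4)2 that dissolves: [Ca^2+] = 3s, [PO4^3-] = 2s.
So Ksp = (3s)^3 × (2s)^2 = 108s^5
s^5 = 2.7 x 10^-31 / 108, so s = 3.02 × 10^-7 M
[Ca^2+] = 3s = 9.1 × 10^-7 M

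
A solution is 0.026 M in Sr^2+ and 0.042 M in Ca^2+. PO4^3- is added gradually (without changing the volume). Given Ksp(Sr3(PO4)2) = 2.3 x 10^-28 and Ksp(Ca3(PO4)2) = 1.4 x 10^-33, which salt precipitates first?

Ca3(PO4)2

Precipitation of each salt starts when its ion product equals its Ksp.
For Sr3(PO4)2: 2.3 x 10^-28 = (0.026)^3 × [PO4^3-]^2  ⇒  [PO4^3-] = 3.6 x 10^-12 M.
For Ca3(PO4)2: 1.4 x 10^-33 = (0.042)^3 × [PO4^3-]^2  ⇒  [PO4^3-] = 4.3 × 10^-15 M.
The salt with the lower threshold [PO4^3-] precipitates first: Ca3(PO4)2.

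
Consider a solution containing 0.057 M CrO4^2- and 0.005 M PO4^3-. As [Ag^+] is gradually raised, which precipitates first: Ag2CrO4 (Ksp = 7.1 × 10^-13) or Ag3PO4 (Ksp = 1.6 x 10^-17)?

Each salt begins to precipitate when Q = Ksp, i.e. when [Ag^+] reaches its threshold.
For Ag2CrO4: 7.1 × 10^-13 = 0.057 × [Ag^+]^2  ⇒  [Ag^+] = 3.5 × 10^-6 M.
For Ag3PO4: 1.6 x 10^-17 = 0.005 × [Ag^+]^3  ⇒  [Ag^+] = 1.5 × 10^-5 M.
The salt with the lower threshold [Ag^+] precipitates first: Ag2CrO4.

Ag2CrO4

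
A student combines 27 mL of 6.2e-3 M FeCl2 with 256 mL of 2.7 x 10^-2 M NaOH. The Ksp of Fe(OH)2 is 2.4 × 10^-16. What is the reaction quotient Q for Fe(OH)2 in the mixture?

Total volume = 27 + 256 = 283 mL.
[Fe^2+] = 6.2 x 10^-3 × (27/283) = 5.92 × 10^-4 M
[OH^-] = 2.7 × 10^-2 × (256/283) = 2.44 x 10^-2 M
Fe(OH)2(s) <=> Fe^2+ + 2 OH^-, so Q = [Fe^2+][OH^-]^2
Q = (5.92 x 10^-4)(2.44 × 10^-2)^2 = 3.5 × 10^-7
Q > Ksp, so Fe(OH)2 will precipitate.

Q = 3.5e-7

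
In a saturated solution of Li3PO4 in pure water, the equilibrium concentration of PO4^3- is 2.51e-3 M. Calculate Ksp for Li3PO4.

Li3PO4(s) <=> 3 Li^+(aq) + PO4^3-(aq)
Stoichiometry gives [Li^+] = (3/1)[PO4^3-] = 7.530 × 10^-3 M.
Ksp = [Li^+]^3[PO4^3-]
Ksp = (7.530 × 10^-3)^3 × 2.51 × 10^-3 = 1.07 x 10^-9

1.07 × 10^-9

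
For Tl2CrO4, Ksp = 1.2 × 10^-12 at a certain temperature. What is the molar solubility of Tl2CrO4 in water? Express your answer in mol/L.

6.7e-5 M

Tl2CrO4(s) <=> 2 Tl^+(aq) + CrO4^2-(aq)
Ksp = [Tl^+]^2[CrO4^2-]
With molar solubility s: [Tl^+] = 2s, [CrO4^2-] = s.
Substituting: Ksp = (2s)^2s = 4s^3
s = (1.2 × 10^-12 / 4)^(1/3) = 6.7 × 10^-5 M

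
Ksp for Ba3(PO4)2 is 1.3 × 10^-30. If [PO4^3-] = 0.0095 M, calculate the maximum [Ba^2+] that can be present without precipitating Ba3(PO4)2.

2.4 x 10^-9 M

Ba3(PO4)2(s) <=> 3 Ba^2+(aq) + 2 PO4^3-(aq)
Ksp = [Ba^2+]^3[PO4^3-]^2
Precipitation begins when Q = Ksp. With [PO4^3-] = 0.0095 M:
1.3 × 10^-30 = (0.0095)^2 × [Ba^2+]^3
[Ba^2+] = (1.3 × 10^-30 / 9.03 × 10^-5)^(1/3) = 2.4 × 10^-9 M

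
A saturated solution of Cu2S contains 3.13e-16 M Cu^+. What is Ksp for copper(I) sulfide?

Cu2S(s) ⇌ 2 Cu^+ + S^2-
Stoichiometry gives [S^2-] = (1/2)[Cu^+] = 1.565 × 10^-16 M.
Ksp = [Cu^+]^2[S^2-]
Ksp = (3.13 × 10^-16)^2 × 1.565 × 10^-16 = 1.53 × 10^-47

Ksp = 1.53e-47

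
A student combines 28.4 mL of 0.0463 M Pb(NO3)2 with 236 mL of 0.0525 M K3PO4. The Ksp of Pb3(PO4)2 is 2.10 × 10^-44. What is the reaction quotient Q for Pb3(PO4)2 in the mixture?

2.70 × 10^-10

Total volume = 28.4 + 236 = 264.4 mL.
[Pb^2+] = 4.63 x 10^-2 × (28.4/264.4) = 4.973 × 10^-3 M
[PO4^3-] = 5.25 × 10^-2 × (236/264.4) = 4.686 × 10^-2 M
Pb3(PO4)2(s) ⇌ 3 Pb^2+(aq) + 2 PO4^3-(aq), so Q = [Pb^2+]^3[PO4^3-]^2
Q = (4.973 × 10^-3)^3(4.686 × 10^-2)^2 = 2.70 × 10^-10
Q > Ksp, so Pb3(PO4)2 will precipitate.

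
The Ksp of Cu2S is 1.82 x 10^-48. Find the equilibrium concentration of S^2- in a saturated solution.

Cu2S(s) <=> 2 Cu^+ + S^2-
Ksp = [Cu^+]^2[S^2-]
For each mole of Cu2S that dissolves: [Cu^+] = 2s, [S^2-] = s.
Ksp = (2s)^2s = 4s^3
s^3 = 1.82 x 10^-48 / 4, so s = 7.691 × 10^-17 M
[S^2-] = s = 7.69 x 10^-17 M

[S^2-] = 7.69 x 10^-17 M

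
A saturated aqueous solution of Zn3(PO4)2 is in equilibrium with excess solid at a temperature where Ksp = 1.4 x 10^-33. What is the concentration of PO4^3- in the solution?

[PO4^3-] ≈ 2.1 × 10^-7 M

Zn3(PO4)2(s) <=> 3 Zn^2+ + 2 PO4^3-
Ksp = [Zn^2+]^3[PO4^3-]^2
If s mol/L of Zn3(PO4)2 dissolves, [Zn^2+] = 3s and [PO4^3-] = 2s.
Substituting: Ksp = (3s)^3(2s)^2 = 108s^5
s^5 = 1.4 x 10^-33 / 108, so s = 1.05 × 10^-7 M
[PO4^3-] = 2s = 2.1 × 10^-7 M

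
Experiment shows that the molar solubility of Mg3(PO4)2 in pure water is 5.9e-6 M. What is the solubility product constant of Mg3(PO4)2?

7.7 × 10^-25

Mg3(PO4)2(s) ⇌ 3 Mg^2+(aq) + 2 PO4^3-(aq)
If s mol/L of Mg3(PO4)2 dissolves, [Mg^2+] = 3s and [PO4^3-] = 2s.
Ksp = [Mg^2+]^3[PO4^3-]^2
Substituting: Ksp = (3s)^3(2s)^2 = 108s^5
Ksp = 108 × (5.9 x 10^-6)^5 = 7.7 × 10^-25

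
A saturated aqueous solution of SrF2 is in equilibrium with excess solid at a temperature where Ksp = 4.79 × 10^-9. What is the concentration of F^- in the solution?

SrF2(s) ⇌ Sr^2+(aq) + 2 F^-(aq)
Ksp = [Sr^2+][F^-]^2
Let s = molar solubility. Then [Sr^2+] = s and [F^-] = 2s.
Ksp = s(2s)^2 = 4s^3
s^3 = 4.79 × 10^-9 / 4, so s = 1.062 x 10^-3 M
[F^-] = 2s = 2.12 × 10^-3 M

[F^-] = 2.12 × 10^-3 M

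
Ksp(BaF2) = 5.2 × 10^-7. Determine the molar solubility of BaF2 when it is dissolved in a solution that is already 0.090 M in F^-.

s = 6.4 × 10^-5 M

BaF2(s) ⇌ Ba^2+ + 2 F^-
Ksp = [Ba^2+][F^-]^2
If s mol/L dissolves here, [Ba^2+] = s, [F^-] = 0.090 + 2s ≈ 0.090 (since the F^- already present dominates).
Ksp ≈ s × (0.090)^2
s = 6.4 × 10^-5 M
Check: 2s = 1.3 × 10^-4 ≪ 0.090, so the approximation is valid.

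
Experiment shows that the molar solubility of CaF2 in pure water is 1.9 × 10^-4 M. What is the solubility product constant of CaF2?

CaF2(s) ⇌ Ca^2+ + 2 F^-
For each mole of CaF2 that dissolves: [Ca^2+] = s, [F^-] = 2s.
Ksp = [Ca^2+][F^-]^2
Ksp = s(2s)^2 = 4s^3
Ksp = 4 × (1.9 x 10^-4)^3 = 2.7 x 10^-11

Ksp ≈ 2.7e-11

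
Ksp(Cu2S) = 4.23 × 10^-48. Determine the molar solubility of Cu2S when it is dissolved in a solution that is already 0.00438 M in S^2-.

1.55 x 10^-23 M

Cu2S(s) ⇌ 2 Cu^+ + S^2-
Ksp = [Cu^+]^2[S^2-]
Let s be the molar solubility in this solution. [Cu^+] = 2s, [S^2-] = 0.00438 + s ≈ 0.00438 (common-ion effect: S^2- is already 0.00438 M).
Ksp ≈ (2s)^2 × 0.00438
s = 1.55 × 10^-23 M
Check: s = 1.6 × 10^-23 ≪ 0.00438, so the approximation is valid.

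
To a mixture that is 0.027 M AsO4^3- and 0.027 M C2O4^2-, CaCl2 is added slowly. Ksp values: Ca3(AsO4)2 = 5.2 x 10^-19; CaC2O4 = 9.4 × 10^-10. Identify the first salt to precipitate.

Each salt begins to precipitate when Q = Ksp, i.e. when [Ca^2+] reaches its threshold.
For Ca3(AsO4)2: 5.2 x 10^-19 = (0.027)^2 × [Ca^2+]^3  ⇒  [Ca^2+] = 8.9 × 10^-6 M.
For CaC2O4: 9.4 × 10^-10 = 0.027 × [Ca^2+]  ⇒  [Ca^2+] = 3.5 × 10^-8 M.
The salt with the lower threshold [Ca^2+] precipitates first: CaC2O4.

CaC2O4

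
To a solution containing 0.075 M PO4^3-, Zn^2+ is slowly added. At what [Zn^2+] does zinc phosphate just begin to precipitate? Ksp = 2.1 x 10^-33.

Zn3(PO4)2(s) ⇌ 3 Zn^2+ + 2 PO4^3-
Ksp = [Zn^2+]^3[PO4^3-]^2
Precipitation begins when Q = Ksp. With [PO4^3-] = 0.075 M:
2.1 x 10^-33 = (0.075)^2 × [Zn^2+]^3
[Zn^2+] = (2.1 x 10^-33 / 5.63 × 10^-3)^(1/3) = 7.2 × 10^-11 M

7.2 × 10^-11 M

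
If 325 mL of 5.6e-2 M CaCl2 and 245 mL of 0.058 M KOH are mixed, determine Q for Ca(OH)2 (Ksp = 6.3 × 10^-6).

Q = 2.0 × 10^-5

Total volume = 325 + 245 = 570 mL.
[Ca^2+] = 5.6 × 10^-2 × (325/570) = 3.19 × 10^-2 M
[OH^-] = 5.8 × 10^-2 × (245/570) = 2.49 × 10^-2 M
Ca(OH)2(s) <=> Ca^2+(aq) + 2 OH^-(aq), so Q = [Ca^2+][OH^-]^2
Q = (3.19 × 10^-2)(2.49 x 10^-2)^2 = 2.0 × 10^-5
Q > Ksp, so Ca(OH)2 will precipitate.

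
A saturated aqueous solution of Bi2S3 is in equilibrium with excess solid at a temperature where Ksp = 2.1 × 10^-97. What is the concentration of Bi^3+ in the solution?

Bi2S3(s) <=> 2 Bi^3+(aq) + 3 S^2-(aq)
Ksp = [Bi^3+]^2[S^2-]^3
Let s = molar solubility. Then [Bi^3+] = 2s and [S^2-] = 3s.
Substituting: Ksp = (2s)^2(3s)^3 = 108s^5
Solving, s = (2.1 × 10^-97/108)^(1/5) = 1.81 × 10^-20 M
[Bi^3+] = 2s = 3.6 x 10^-20 M

[Bi^3+] = 3.6 × 10^-20 M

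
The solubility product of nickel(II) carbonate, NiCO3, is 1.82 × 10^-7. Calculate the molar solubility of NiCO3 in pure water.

s ≈ 4.27e-4 M

NiCO3(s) <=> Ni^2+ + CO3^2-
Ksp = [Ni^2+][CO3^2-]
With molar solubility s: [Ni^2+] = s, [CO3^2-] = s.
Ksp = (s)(s) = s^2
s = √(1.82 × 10^-7) = 4.27 × 10^-4 M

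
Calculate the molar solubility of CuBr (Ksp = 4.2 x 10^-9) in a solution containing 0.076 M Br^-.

s ≈ 5.5e-8 M

CuBr(s) <=> Cu^+ + Br^-
Ksp = [Cu^+][Br^-]
Let s = moles of CuBr that dissolve per litre. [Cu^+] = s, [Br^-] = 0.076 + s ≈ 0.076 (Ksp is small, so little additional dissolves).
Ksp ≈ s × 0.076
s = 5.5 × 10^-8 M
Check: s = 5.5 × 10^-8 ≪ 0.076, so the approximation is valid.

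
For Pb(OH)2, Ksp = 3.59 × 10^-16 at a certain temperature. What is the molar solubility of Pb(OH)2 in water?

s ≈ 4.48 x 10^-6 M

Pb(OH)2(s) ⇌ Pb^2+ + 2 OH^-
Ksp = [Pb^2+][OH^-]^2
With molar solubility s: [Pb^2+] = s, [OH^-] = 2s.
Ksp = s(2s)^2 = 4s^3
Solving, s = (3.59 × 10^-16/4)^(1/3) = 4.48 x 10^-6 M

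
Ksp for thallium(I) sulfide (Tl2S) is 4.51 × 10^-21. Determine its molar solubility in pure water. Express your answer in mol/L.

s ≈ 1.04e-7 M

Tl2S(s) ⇌ 2 Tl^+(aq) + S^2-(aq)
Ksp = [Tl^+]^2[S^2-]
With molar solubility s: [Tl^+] = 2s, [S^2-] = s.
So Ksp = (2s)^2 × s = 4s^3
s = (4.51 × 10^-21 / 4)^(1/3) = 1.04 x 10^-7 M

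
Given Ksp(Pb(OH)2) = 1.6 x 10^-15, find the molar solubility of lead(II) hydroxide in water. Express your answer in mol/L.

s = 7.4 × 10^-6 M

Pb(OH)2(s) ⇌ Pb^2+ + 2 OH^-
Ksp = [Pb^2+][OH^-]^2
For each mole of Pb(OH)2 that dissolves: [Pb^2+] = s, [OH^-] = 2s.
Ksp = s(2s)^2 = 4s^3
Solving, s = (1.6 x 10^-15/4)^(1/3) = 7.4 × 10^-6 M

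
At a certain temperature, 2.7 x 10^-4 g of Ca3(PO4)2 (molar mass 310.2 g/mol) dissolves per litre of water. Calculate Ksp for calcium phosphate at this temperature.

Molar solubility s = (2.7 x 10^-4 g/L) / (310.2 g/mol) = 8.70 x 10^-7 M.
Ca3(PO4)2(s) ⇌ 3 Ca^2+(aq) + 2 PO4^3-(aq)
With molar solubility s: [Ca^2+] = 3s, [PO4^3-] = 2s.
Ksp = [Ca^2+]^3[PO4^3-]^2
So Ksp = (3s)^3 × (2s)^2 = 108s^5
Ksp = 108 × (8.70 × 10^-7)^5 = 5.4 × 10^-29

Ksp ≈ 5.4e-29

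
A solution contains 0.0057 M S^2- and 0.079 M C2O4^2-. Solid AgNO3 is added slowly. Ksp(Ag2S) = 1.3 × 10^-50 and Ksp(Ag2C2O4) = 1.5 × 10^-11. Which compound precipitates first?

Precipitation of each salt starts when its ion product equals its Ksp.
For Ag2S: 1.3 × 10^-50 = 0.0057 × [Ag^+]^2  ⇒  [Ag^+] = 1.5 x 10^-24 M.
For Ag2C2O4: 1.5 × 10^-11 = 0.079 × [Ag^+]^2  ⇒  [Ag^+] = 1.4 × 10^-5 M.
The salt with the lower threshold [Ag^+] precipitates first: Ag2S.

Ag2S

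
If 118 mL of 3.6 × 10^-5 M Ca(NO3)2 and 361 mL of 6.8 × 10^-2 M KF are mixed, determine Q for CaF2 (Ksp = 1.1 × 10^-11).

Total volume = 118 + 361 = 479 mL.
[Ca^2+] = 3.6 × 10^-5 × (118/479) = 8.87 × 10^-6 M
[F^-] = 6.8 x 10^-2 × (361/479) = 5.12 × 10^-2 M
CaF2(s) ⇌ Ca^2+(aq) + 2 F^-(aq), so Q = [Ca^2+][F^-]^2
Q = (8.87 × 10^-6)(5.12 × 10^-2)^2 = 2.3 × 10^-8
Q > Ksp, so CaF2 will precipitate.

Q ≈ 2.3e-8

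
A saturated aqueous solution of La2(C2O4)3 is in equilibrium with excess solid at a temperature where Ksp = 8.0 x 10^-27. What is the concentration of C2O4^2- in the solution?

La2(C2O4)3(s) <=> 2 La^3+ + 3 C2O4^2-
Ksp = [La^3+]^2[C2O4^2-]^3
If s mol/L of La2(C2O4)3 dissolves, [La^3+] = 2s and [C2O4^2-] = 3s.
So Ksp = (2s)^2 × (3s)^3 = 108s^5
s^5 = 8.0 x 10^-27 / 108, so s = 2.37 x 10^-6 M
[C2O4^2-] = 3s = 7.1 x 10^-6 M

7.1 × 10^-6 M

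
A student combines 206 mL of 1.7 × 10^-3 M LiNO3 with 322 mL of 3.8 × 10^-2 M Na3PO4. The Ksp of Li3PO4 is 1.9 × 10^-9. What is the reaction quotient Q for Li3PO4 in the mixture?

Total volume = 206 + 322 = 528 mL.
[Li^+] = 1.7 × 10^-3 × (206/528) = 6.63 × 10^-4 M
[PO4^3-] = 3.8 x 10^-2 × (322/528) = 2.32 × 10^-2 M
Li3PO4(s) ⇌ 3 Li^+ + PO4^3-, so Q = [Li^+]^3[PO4^3-]
Q = (6.63 × 10^-4)^3(2.32 × 10^-2) = 6.8 × 10^-12
Q < Ksp, so no precipitate of Li3PO4 forms.

6.8 × 10^-12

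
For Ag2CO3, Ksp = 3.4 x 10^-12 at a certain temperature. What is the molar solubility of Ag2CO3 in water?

s = 9.5e-5 M

Ag2CO3(s) ⇌ 2 Ag^+ + CO3^2-
Ksp = [Ag^+]^2[CO3^2-]
Let s = molar solubility. Then [Ag^+] = 2s and [CO3^2-] = s.
Ksp = (2s)^2s = 4s^3
s^3 = 3.4 x 10^-12 / 4, so s = 9.5 × 10^-5 M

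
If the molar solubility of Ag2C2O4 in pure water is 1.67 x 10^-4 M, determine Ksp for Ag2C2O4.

1.86 × 10^-11

Ag2C2O4(s) <=> 2 Ag^+(aq) + C2O4^2-(aq)
With molar solubility s: [Ag^+] = 2s, [C2O4^2-] = s.
Ksp = [Ag^+]^2[C2O4^2-]
So Ksp = (2s)^2 × s = 4s^3
Ksp = 4 × (1.67 × 10^-4)^3 = 1.86 × 10^-11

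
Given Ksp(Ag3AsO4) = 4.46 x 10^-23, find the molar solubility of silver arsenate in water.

Ag3AsO4(s) <=> 3 Ag^+ + AsO4^3-
Ksp = [Ag^+]^3[AsO4^3-]
If s mol/L of Ag3AsO4 dissolves, [Ag^+] = 3s and [AsO4^3-] = s.
So Ksp = (3s)^3 × s = 27s^4
s^4 = 4.46 x 10^-23 / 27, so s = 1.13 × 10^-6 M

1.13 x 10^-6 M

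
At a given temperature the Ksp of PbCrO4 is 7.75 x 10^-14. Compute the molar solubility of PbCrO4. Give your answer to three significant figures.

PbCrO4(s) ⇌ Pb^2+(aq) + CrO4^2-(aq)
Ksp = [Pb^2+][CrO4^2-]
If s mol/L of PbCrO4 dissolves, [Pb^2+] = s and [CrO4^2-] = s.
Ksp = (s)(s) = s^2
s = √(7.75 x 10^-14) = 2.78 x 10^-7 M

s = 2.78e-7 M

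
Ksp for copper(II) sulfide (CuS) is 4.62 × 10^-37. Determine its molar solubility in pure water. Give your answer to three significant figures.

s ≈ 6.80 × 10^-19 M

CuS(s) ⇌ Cu^2+ + S^2-
Ksp = [Cu^2+][S^2-]
If s mol/L of CuS dissolves, [Cu^2+] = s and [S^2-] = s.
Ksp = s^2
s = (4.62 × 10^-37)^(1/2) = 6.80 × 10^-19 M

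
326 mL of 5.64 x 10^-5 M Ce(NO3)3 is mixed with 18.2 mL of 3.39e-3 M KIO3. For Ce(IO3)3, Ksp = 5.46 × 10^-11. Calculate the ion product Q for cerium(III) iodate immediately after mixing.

Total volume = 326 + 18.2 = 344.2 mL.
[Ce^3+] = 5.64 x 10^-5 × (326/344.2) = 5.342 × 10^-5 M
[IO3^-] = 3.39 x 10^-3 × (18.2/344.2) = 1.793 x 10^-4 M
Ce(IO3)3(s) ⇌ Ce^3+ + 3 IO3^-, so Q = [Ce^3+][IO3^-]^3
Q = (5.342 × 10^-5)(1.793 × 10^-4)^3 = 3.08 x 10^-16
Q < Ksp, so no precipitate of Ce(IO3)3 forms.

Q ≈ 3.08 x 10^-16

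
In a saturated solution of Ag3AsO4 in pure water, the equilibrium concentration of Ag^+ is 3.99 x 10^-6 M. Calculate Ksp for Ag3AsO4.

Ag3AsO4(s) ⇌ 3 Ag^+(aq) + AsO4^3-(aq)
Stoichiometry gives [AsO4^3-] = (1/3)[Ag^+] = 1.330 × 10^-6 M.
Ksp = [Ag^+]^3[AsO4^3-]
Ksp = (3.99 x 10^-6)^3 × 1.330 × 10^-6 = 8.45 x 10^-23

Ksp = 8.45e-23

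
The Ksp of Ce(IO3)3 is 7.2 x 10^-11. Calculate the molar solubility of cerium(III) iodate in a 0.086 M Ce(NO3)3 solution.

s = 3.1e-4 M

Ce(IO3)3(s) ⇌ Ce^3+ + 3 IO3^-
Ksp = [Ce^3+][IO3^-]^3
If s mol/L dissolves here, [Ce^3+] = 0.086 + s ≈ 0.086, [IO3^-] = 3s (common-ion effect: Ce^3+ is already 0.086 M).
Ksp ≈ 0.086 × (3s)^3
s = 3.1 x 10^-4 M
Check: s = 3.1 × 10^-4 ≪ 0.086, so the approximation is valid.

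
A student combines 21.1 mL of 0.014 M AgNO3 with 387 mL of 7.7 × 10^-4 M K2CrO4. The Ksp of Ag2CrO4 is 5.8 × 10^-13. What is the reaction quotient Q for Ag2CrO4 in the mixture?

Q ≈ 3.8 x 10^-10

Total volume = 21.1 + 387 = 408.1 mL.
[Ag^+] = 1.4 × 10^-2 × (21.1/408.1) = 7.24 x 10^-4 M
[CrO4^2-] = 7.7 × 10^-4 × (387/408.1) = 7.30 x 10^-4 M
Ag2CrO4(s) <=> 2 Ag^+ + CrO4^2-, so Q = [Ag^+]^2[CrO4^2-]
Q = (7.24 × 10^-4)^2(7.30 x 10^-4) = 3.8 × 10^-10
Q > Ksp, so Ag2CrO4 will precipitate.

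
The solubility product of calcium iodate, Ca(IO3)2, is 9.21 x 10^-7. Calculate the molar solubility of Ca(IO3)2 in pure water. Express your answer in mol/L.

Ca(IO3)2(s) ⇌ Ca^2+ + 2 IO3^-
Ksp = [Ca^2+][IO3^-]^2
Let s = molar solubility. Then [Ca^2+] = s and [IO3^-] = 2s.
Substituting: Ksp = s(2s)^2 = 4s^3
s = (9.21 x 10^-7 / 4)^(1/3) = 6.13 × 10^-3 M

s = 6.13e-3 M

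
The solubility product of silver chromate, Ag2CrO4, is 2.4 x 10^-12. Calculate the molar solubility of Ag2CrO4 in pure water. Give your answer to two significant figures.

Ag2CrO4(s) ⇌ 2 Ag^+(aq) + CrO4^2-(aq)
Ksp = [Ag^+]^2[CrO4^2-]
For each mole of Ag2CrO4 that dissolves: [Ag^+] = 2s, [CrO4^2-] = s.
Ksp = (2s)^2s = 4s^3
s^3 = 2.4 x 10^-12 / 4, so s = 8.4 × 10^-5 M

s ≈ 8.4 × 10^-5 M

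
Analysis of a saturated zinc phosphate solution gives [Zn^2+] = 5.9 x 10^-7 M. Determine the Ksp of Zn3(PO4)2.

Zn3(PO4)2(s) ⇌ 3 Zn^2+ + 2 PO4^3-
Stoichiometry gives [PO4^3-] = (2/3)[Zn^2+] = 3.93 × 10^-7 M.
Ksp = [Zn^2+]^3[PO4^3-]^2
Ksp = (5.9 × 10^-7)^3 × (3.93 x 10^-7)^2 = 3.2 x 10^-32

3.2e-32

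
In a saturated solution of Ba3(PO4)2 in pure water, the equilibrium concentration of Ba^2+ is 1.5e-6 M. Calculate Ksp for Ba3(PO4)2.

3.4e-30

Ba3(PO4)2(s) <=> 3 Ba^2+ + 2 PO4^3-
Stoichiometry gives [PO4^3-] = (2/3)[Ba^2+] = 1.00 × 10^-6 M.
Ksp = [Ba^2+]^3[PO4^3-]^2
Ksp = (1.5 x 10^-6)^3 × (1.00 x 10^-6)^2 = 3.4 × 10^-30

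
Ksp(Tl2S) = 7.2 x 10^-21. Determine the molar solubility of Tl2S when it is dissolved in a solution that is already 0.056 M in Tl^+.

s ≈ 2.3 × 10^-18 M

Tl2S(s) <=> 2 Tl^+(aq) + S^2-(aq)
Ksp = [Tl^+]^2[S^2-]
Let s = moles of Tl2S that dissolve per litre. [Tl^+] = 0.056 + 2s ≈ 0.056, [S^2-] = s (since the Tl^+ already present dominates).
Ksp ≈ (0.056)^2 × s
s = 2.3 × 10^-18 M
Check: 2s = 4.6 x 10^-18 ≪ 0.056, so the approximation is valid.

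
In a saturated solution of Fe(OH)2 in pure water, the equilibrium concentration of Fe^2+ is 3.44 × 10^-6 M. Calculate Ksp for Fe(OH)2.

Fe(OH)2(s) <=> Fe^2+ + 2 OH^-
Stoichiometry gives [OH^-] = (2/1)[Fe^2+] = 6.880 x 10^-6 M.
Ksp = [Fe^2+][OH^-]^2
Ksp = 3.44 x 10^-6 × (6.880 × 10^-6)^2 = 1.63 × 10^-16

Ksp = 1.63e-16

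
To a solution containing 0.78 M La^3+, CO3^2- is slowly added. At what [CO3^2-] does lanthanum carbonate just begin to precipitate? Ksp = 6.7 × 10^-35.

La2(CO3)3(s) <=> 2 La^3+(aq) + 3 CO3^2-(aq)
Ksp = [La^3+]^2[CO3^2-]^3
Precipitation begins when Q = Ksp. With [La^3+] = 0.78 M:
6.7 × 10^-35 = (0.78)^2 × [CO3^2-]^3
[CO3^2-] = (6.7 × 10^-35 / 6.08 × 10^-1)^(1/3) = 4.8 × 10^-12 M

[CO3^2-] ≈ 4.8 x 10^-12 M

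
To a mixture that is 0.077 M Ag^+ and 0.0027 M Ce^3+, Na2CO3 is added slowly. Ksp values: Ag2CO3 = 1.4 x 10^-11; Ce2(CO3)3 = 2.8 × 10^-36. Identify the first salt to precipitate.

Ce2(CO3)3

Each salt begins to precipitate when Q = Ksp, i.e. when [CO3^2-] reaches its threshold.
For Ag2CO3: 1.4 x 10^-11 = (0.077)^2 × [CO3^2-]  ⇒  [CO3^2-] = 2.4 x 10^-9 M.
For Ce2(CO3)3: 2.8 × 10^-36 = (0.0027)^2 × [CO3^2-]^3  ⇒  [CO3^2-] = 7.3 × 10^-11 M.
The salt with the lower threshold [CO3^2-] precipitates first: Ce2(CO3)3.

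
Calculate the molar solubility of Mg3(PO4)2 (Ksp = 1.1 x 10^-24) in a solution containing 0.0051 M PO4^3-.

s = 1.2 x 10^-7 M

Mg3(PO4)2(s) ⇌ 3 Mg^2+ + 2 PO4^3-
Ksp = [Mg^2+]^3[PO4^3-]^2
Let s = moles of Mg3(PO4)2 that dissolve per litre. [Mg^2+] = 3s, [PO4^3-] = 0.0051 + 2s ≈ 0.0051 (since the PO4^3- already present dominates).
Ksp ≈ (3s)^3 × (0.0051)^2
s = 1.2 x 10^-7 M
Check: 2s = 2.3 × 10^-7 ≪ 0.0051, so the approximation is valid.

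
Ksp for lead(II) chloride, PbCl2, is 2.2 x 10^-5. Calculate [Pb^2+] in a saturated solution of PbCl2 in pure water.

[Pb^2+] ≈ 0.018 M

PbCl2(s) <=> Pb^2+(aq) + 2 Cl^-(aq)
Ksp = [Pb^2+][Cl^-]^2
If s mol/L of PbCl2 dissolves, [Pb^2+] = s and [Cl^-] = 2s.
Substituting: Ksp = s(2s)^2 = 4s^3
s^3 = 2.2 x 10^-5 / 4, so s = 1.77 x 10^-2 M
[Pb^2+] = s = 1.8 × 10^-2 M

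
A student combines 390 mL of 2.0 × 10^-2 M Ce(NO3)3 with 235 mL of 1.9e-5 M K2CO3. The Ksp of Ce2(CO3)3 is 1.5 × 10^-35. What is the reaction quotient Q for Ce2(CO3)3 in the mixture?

Q ≈ 5.7 × 10^-20

Total volume = 390 + 235 = 625 mL.
[Ce^3+] = 2.0 x 10^-2 × (390/625) = 1.25 x 10^-2 M
[CO3^2-] = 1.9 x 10^-5 × (235/625) = 7.14 x 10^-6 M
Ce2(CO3)3(s) <=> 2 Ce^3+ + 3 CO3^2-, so Q = [Ce^3+]^2[CO3^2-]^3
Q = (1.25 × 10^-2)^2(7.14 × 10^-6)^3 = 5.7 × 10^-20
Q > Ksp, so Ce2(CO3)3 will precipitate.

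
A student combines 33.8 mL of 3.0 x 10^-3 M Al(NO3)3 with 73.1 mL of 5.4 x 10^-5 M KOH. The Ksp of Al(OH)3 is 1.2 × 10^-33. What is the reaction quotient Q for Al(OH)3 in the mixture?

Total volume = 33.8 + 73.1 = 106.9 mL.
[Al^3+] = 3.0 × 10^-3 × (33.8/106.9) = 9.49 × 10^-4 M
[OH^-] = 5.4 x 10^-5 × (73.1/106.9) = 3.69 x 10^-5 M
Al(OH)3(s) ⇌ Al^3+ + 3 OH^-, so Q = [Al^3+][OH^-]^3
Q = (9.49 x 10^-4)(3.69 × 10^-5)^3 = 4.8 x 10^-17
Q > Ksp, so Al(OH)3 will precipitate.

Q = 4.8 x 10^-17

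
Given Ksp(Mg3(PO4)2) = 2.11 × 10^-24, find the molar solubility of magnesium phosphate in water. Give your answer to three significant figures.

Mg3(PO4)2(s) ⇌ 3 Mg^2+ + 2 PO4^3-
Ksp = [Mg^2+]^3[PO4^3-]^2
With molar solubility s: [Mg^2+] = 3s, [PO4^3-] = 2s.
Substituting: Ksp = (3s)^3(2s)^2 = 108s^5
s^5 = 2.11 × 10^-24 / 108, so s = 7.21 × 10^-6 M

s ≈ 7.21 × 10^-6 M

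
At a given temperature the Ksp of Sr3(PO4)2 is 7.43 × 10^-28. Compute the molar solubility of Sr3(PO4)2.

Sr3(PO4)2(s) ⇌ 3 Sr^2+(aq) + 2 PO4^3-(aq)
Ksp = [Sr^2+]^3[PO4^3-]^2
For each mole of Sr3(PO4)2 that dissolves: [Sr^2+] = 3s, [PO4^3-] = 2s.
Ksp = (3s)^3(2s)^2 = 108s^5
Solving, s = (7.43 × 10^-28/108)^(1/5) = 1.47 × 10^-6 M

1.47e-6 M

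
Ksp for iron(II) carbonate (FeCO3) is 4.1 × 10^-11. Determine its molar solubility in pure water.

FeCO3(s) ⇌ Fe^2+(aq) + CO3^2-(aq)
Ksp = [Fe^2+][CO3^2-]
Let s = molar solubility. Then [Fe^2+] = s and [CO3^2-] = s.
Ksp = s^2
s = √(4.1 × 10^-11) = 6.4 × 10^-6 M

6.4e-6 M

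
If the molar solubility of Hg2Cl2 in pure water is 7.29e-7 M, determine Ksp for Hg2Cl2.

Ksp = 1.55 × 10^-18

Hg2Cl2(s) ⇌ Hg2^2+(aq) + 2 Cl^-(aq)
For each mole of Hg2Cl2 that dissolves: [Hg2^2+] = s, [Cl^-] = 2s.
Ksp = [Hg2^2+][Cl^-]^2
Substituting: Ksp = s(2s)^2 = 4s^3
Ksp = 4 × (7.29 x 10^-7)^3 = 1.55 × 10^-18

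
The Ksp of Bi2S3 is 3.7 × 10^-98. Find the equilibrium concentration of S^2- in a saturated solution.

3.8 × 10^-20 M

Bi2S3(s) <=> 2 Bi^3+(aq) + 3 S^2-(aq)
Ksp = [Bi^3+]^2[S^2-]^3
Let s = molar solubility. Then [Bi^3+] = 2s and [S^2-] = 3s.
So Ksp = (2s)^2 × (3s)^3 = 108s^5
s^5 = 3.7 × 10^-98 / 108, so s = 1.28 × 10^-20 M
[S^2-] = 3s = 3.8 × 10^-20 M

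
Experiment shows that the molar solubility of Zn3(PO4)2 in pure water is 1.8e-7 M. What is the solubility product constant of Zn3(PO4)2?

Ksp ≈ 2.0e-32

Zn3(PO4)2(s) ⇌ 3 Zn^2+ + 2 PO4^3-
For each mole of Zn3(PO4)2 that dissolves: [Zn^2+] = 3s, [PO4^3-] = 2s.
Ksp = [Zn^2+]^3[PO4^3-]^2
Substituting: Ksp = (3s)^3(2s)^2 = 108s^5
Ksp = 108 × (1.8 × 10^-7)^5 = 2.0 x 10^-32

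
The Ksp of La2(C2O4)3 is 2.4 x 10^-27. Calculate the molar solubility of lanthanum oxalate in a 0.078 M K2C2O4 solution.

s = 1.1 x 10^-12 M

La2(C2O4)3(s) ⇌ 2 La^3+(aq) + 3 C2O4^2-(aq)
Ksp = [La^3+]^2[C2O4^2-]^3
Let s be the molar solubility in this solution. [La^3+] = 2s, [C2O4^2-] = 0.078 + 3s ≈ 0.078 (common-ion effect: C2O4^2- is already 0.078 M).
Ksp ≈ (2s)^2 × (0.078)^3
s = 1.1 x 10^-12 M
Check: 3s = 3.4 × 10^-12 ≪ 0.078, so the approximation is valid.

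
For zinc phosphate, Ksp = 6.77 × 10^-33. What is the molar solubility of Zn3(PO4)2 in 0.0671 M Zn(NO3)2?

2.37 × 10^-15 M

Zn3(PO4)2(s) ⇌ 3 Zn^2+(aq) + 2 PO4^3-(aq)
Ksp = [Zn^2+]^3[PO4^3-]^2
Let s = moles of Zn3(PO4)2 that dissolve per litre. [Zn^2+] = 0.0671 + 3s ≈ 0.0671, [PO4^3-] = 2s (since Zn^2+ from Zn(NO3)2 dominates).
Ksp ≈ (0.0671)^3 × (2s)^2
s = 2.37 × 10^-15 M
Check: 3s = 7.1 × 10^-15 ≪ 0.0671, so the approximation is valid.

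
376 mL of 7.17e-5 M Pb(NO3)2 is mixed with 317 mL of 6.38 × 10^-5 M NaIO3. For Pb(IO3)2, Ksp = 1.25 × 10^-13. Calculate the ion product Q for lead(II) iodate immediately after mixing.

Total volume = 376 + 317 = 693 mL.
[Pb^2+] = 7.17 × 10^-5 × (376/693) = 3.890 × 10^-5 M
[IO3^-] = 6.38 × 10^-5 × (317/693) = 2.918 × 10^-5 M
Pb(IO3)2(s) ⇌ Pb^2+ + 2 IO3^-, so Q = [Pb^2+][IO3^-]^2
Q = (3.890 x 10^-5)(2.918 × 10^-5)^2 = 3.31 x 10^-14
Q < Ksp, so no precipitate of Pb(IO3)2 forms.

Q ≈ 3.31 × 10^-14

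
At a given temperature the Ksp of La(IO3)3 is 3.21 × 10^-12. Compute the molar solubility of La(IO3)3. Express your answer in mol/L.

s = 5.87 × 10^-4 M

La(IO3)3(s) <=> La^3+ + 3 IO3^-
Ksp = [La^3+][IO3^-]^3
For each mole of La(IO3)3 that dissolves: [La^3+] = s, [IO3^-] = 3s.
So Ksp = s × (3s)^3 = 27s^4
Solving, s = (3.21 × 10^-12/27)^(1/4) = 5.87 × 10^-4 M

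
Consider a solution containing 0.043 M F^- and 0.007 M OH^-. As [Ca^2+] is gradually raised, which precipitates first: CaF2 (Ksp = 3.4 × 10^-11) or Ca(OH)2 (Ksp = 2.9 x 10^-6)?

Precipitation of each salt starts when its ion product equals its Ksp.
For CaF2: 3.4 × 10^-11 = (0.043)^2 × [Ca^2+]  ⇒  [Ca^2+] = 1.8 x 10^-8 M.
For Ca(OH)2: 2.9 x 10^-6 = (0.007)^2 × [Ca^2+]  ⇒  [Ca^2+] = 5.9 × 10^-2 M.
The salt with the lower threshold [Ca^2+] precipitates first: CaF2.

CaF2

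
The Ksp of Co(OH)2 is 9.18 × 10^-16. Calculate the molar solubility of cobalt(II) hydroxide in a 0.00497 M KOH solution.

s ≈ 3.72 × 10^-11 M

Co(OH)2(s) <=> Co^2+(aq) + 2 OH^-(aq)
Ksp = [Co^2+][OH^-]^2
If s mol/L dissolves here, [Co^2+] = s, [OH^-] = 0.00497 + 2s ≈ 0.00497 (common-ion effect: OH^- is already 0.00497 M).
Ksp ≈ s × (0.00497)^2
s = 3.72 × 10^-11 M
Check: 2s = 7.4 × 10^-11 ≪ 0.00497, so the approximation is valid.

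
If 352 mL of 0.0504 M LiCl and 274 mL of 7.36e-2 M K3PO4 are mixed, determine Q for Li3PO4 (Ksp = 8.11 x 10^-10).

Q = 7.33e-7

Total volume = 352 + 274 = 626 mL.
[Li^+] = 5.04 x 10^-2 × (352/626) = 2.834 x 10^-2 M
[PO4^3-] = 7.36 x 10^-2 × (274/626) = 3.221 × 10^-2 M
Li3PO4(s) ⇌ 3 Li^+(aq) + PO4^3-(aq), so Q = [Li^+]^3[PO4^3-]
Q = (2.834 x 10^-2)^3(3.221 × 10^-2) = 7.33 × 10^-7
Q > Ksp, so Li3PO4 will precipitate.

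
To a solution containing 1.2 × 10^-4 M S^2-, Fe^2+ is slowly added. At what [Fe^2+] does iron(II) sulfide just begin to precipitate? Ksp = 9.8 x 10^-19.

FeS(s) ⇌ Fe^2+(aq) + S^2-(aq)
Ksp = [Fe^2+][S^2-]
Precipitation begins when Q = Ksp. With [S^2-] = 1.2 × 10^-4 M:
9.8 x 10^-19 = (1.2 × 10^-4) × [Fe^2+]
[Fe^2+] = (9.8 x 10^-19 / 1.2 x 10^-4) = 8.2 × 10^-15 M

[Fe^2+] ≈ 8.2 × 10^-15 M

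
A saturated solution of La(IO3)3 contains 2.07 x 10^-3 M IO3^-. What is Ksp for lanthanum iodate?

La(IO3)3(s) <=> La^3+ + 3 IO3^-
Stoichiometry gives [La^3+] = (1/3)[IO3^-] = 6.900 × 10^-4 M.
Ksp = [La^3+][IO3^-]^3
Ksp = 6.900 x 10^-4 × (2.07 × 10^-3)^3 = 6.12 × 10^-12

Ksp = 6.12e-12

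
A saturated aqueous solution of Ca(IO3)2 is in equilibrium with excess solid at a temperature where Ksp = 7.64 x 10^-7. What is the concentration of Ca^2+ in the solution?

5.76e-3 M

Ca(IO3)2(s) ⇌ Ca^2+(aq) + 2 IO3^-(aq)
Ksp = [Ca^2+][IO3^-]^2
If s mol/L of Ca(IO3)2 dissolves, [Ca^2+] = s and [IO3^-] = 2s.
Ksp = s(2s)^2 = 4s^3
Solving, s = (7.64 x 10^-7/4)^(1/3) = 5.759 × 10^-3 M
[Ca^2+] = s = 5.76 × 10^-3 M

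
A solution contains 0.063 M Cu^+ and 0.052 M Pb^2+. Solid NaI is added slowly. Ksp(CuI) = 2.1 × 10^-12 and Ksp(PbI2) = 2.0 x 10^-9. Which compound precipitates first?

CuI

Each salt begins to precipitate when Q = Ksp, i.e. when [I^-] reaches its threshold.
For CuI: 2.1 × 10^-12 = 0.063 × [I^-]  ⇒  [I^-] = 3.3 x 10^-11 M.
For PbI2: 2.0 x 10^-9 = 0.052 × [I^-]^2  ⇒  [I^-] = 2.0 × 10^-4 M.
The salt with the lower threshold [I^-] precipitates first: CuI.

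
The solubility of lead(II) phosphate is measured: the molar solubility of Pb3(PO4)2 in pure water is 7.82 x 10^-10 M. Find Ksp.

Pb3(PO4)2(s) <=> 3 Pb^2+(aq) + 2 PO4^3-(aq)
Let s = molar solubility. Then [Pb^2+] = 3s and [PO4^3-] = 2s.
Ksp = [Pb^2+]^3[PO4^3-]^2
Ksp = (3s)^3(2s)^2 = 108s^5
Ksp = 108 × (7.82 × 10^-10)^5 = 3.16 × 10^-44

3.16 x 10^-44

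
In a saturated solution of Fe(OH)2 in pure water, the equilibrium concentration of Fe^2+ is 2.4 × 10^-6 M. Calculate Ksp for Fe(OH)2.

Ksp = 5.5e-17

Fe(OH)2(s) ⇌ Fe^2+(aq) + 2 OH^-(aq)
Stoichiometry gives [OH^-] = (2/1)[Fe^2+] = 4.80 × 10^-6 M.
Ksp = [Fe^2+][OH^-]^2
Ksp = 2.4 × 10^-6 × (4.80 × 10^-6)^2 = 5.5 x 10^-17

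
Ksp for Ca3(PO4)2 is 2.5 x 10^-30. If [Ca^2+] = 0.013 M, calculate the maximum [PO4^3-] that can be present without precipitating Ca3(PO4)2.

Ca3(PO4)2(s) ⇌ 3 Ca^2+(aq) + 2 PO4^3-(aq)
Ksp = [Ca^2+]^3[PO4^3-]^2
Precipitation begins when Q = Ksp. With [Ca^2+] = 0.013 M:
2.5 x 10^-30 = (0.013)^3 × [PO4^3-]^2
[PO4^3-] = (2.5 x 10^-30 / 2.20 × 10^-6)^(1/2) = 1.1 × 10^-12 M

[PO4^3-] ≈ 1.1 × 10^-12 M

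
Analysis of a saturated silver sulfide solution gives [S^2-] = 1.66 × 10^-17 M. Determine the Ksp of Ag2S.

1.83 x 10^-50

Ag2S(s) ⇌ 2 Ag^+(aq) + S^2-(aq)
Stoichiometry gives [Ag^+] = (2/1)[S^2-] = 3.320 × 10^-17 M.
Ksp = [Ag^+]^2[S^2-]
Ksp = (3.320 × 10^-17)^2 × 1.66 × 10^-17 = 1.83 x 10^-50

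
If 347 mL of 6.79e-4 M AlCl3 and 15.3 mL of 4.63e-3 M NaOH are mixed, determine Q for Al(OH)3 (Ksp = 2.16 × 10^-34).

Total volume = 347 + 15.3 = 362.3 mL.
[Al^3+] = 6.79 × 10^-4 × (347/362.3) = 6.503 x 10^-4 M
[OH^-] = 4.63 × 10^-3 × (15.3/362.3) = 1.955 × 10^-4 M
Al(OH)3(s) ⇌ Al^3+ + 3 OH^-, so Q = [Al^3+][OH^-]^3
Q = (6.503 × 10^-4)(1.955 x 10^-4)^3 = 4.86 x 10^-15
Q > Ksp, so Al(OH)3 will precipitate.

Q ≈ 4.86 × 10^-15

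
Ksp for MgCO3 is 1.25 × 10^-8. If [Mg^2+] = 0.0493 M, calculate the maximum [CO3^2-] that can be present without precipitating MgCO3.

MgCO3(s) <=> Mg^2+ + CO3^2-
Ksp = [Mg^2+][CO3^2-]
Precipitation begins when Q = Ksp. With [Mg^2+] = 0.0493 M:
1.25 × 10^-8 = (0.0493) × [CO3^2-]
[CO3^2-] = (1.25 × 10^-8 / 4.93 × 10^-2) = 2.54 × 10^-7 M

[CO3^2-] ≈ 2.54 × 10^-7 M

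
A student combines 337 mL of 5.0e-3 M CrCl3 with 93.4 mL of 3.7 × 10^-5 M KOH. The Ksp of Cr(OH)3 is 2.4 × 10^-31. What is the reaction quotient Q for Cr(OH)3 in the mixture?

Q ≈ 2.0e-18

Total volume = 337 + 93.4 = 430.4 mL.
[Cr^3+] = 5.0 x 10^-3 × (337/430.4) = 3.91 × 10^-3 M
[OH^-] = 3.7 × 10^-5 × (93.4/430.4) = 8.03 x 10^-6 M
Cr(OH)3(s) ⇌ Cr^3+(aq) + 3 OH^-(aq), so Q = [Cr^3+][OH^-]^3
Q = (3.91 × 10^-3)(8.03 x 10^-6)^3 = 2.0 x 10^-18
Q > Ksp, so Cr(OH)3 will precipitate.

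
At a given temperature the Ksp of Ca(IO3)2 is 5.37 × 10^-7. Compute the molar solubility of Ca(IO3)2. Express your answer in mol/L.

Ca(IO3)2(s) ⇌ Ca^2+(aq) + 2 IO3^-(aq)
Ksp = [Ca^2+][IO3^-]^2
For each mole of Ca(IO3)2 that dissolves: [Ca^2+] = s, [IO3^-] = 2s.
So Ksp = s × (2s)^2 = 4s^3
s^3 = 5.37 × 10^-7 / 4, so s = 5.12 × 10^-3 M

5.12 × 10^-3 M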